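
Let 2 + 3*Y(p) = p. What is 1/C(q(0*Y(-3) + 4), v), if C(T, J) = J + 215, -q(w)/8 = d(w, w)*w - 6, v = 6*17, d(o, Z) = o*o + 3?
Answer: 1/317 ≈ 0.0031546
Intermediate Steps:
d(o, Z) = 3 + o² (d(o, Z) = o² + 3 = 3 + o²)
Y(p) = -⅔ + p/3
v = 102
q(w) = 48 - 8*w*(3 + w²) (q(w) = -8*((3 + w²)*w - 6) = -8*(w*(3 + w²) - 6) = -8*(-6 + w*(3 + w²)) = 48 - 8*w*(3 + w²))
C(T, J) = 215 + J
1/C(q(0*Y(-3) + 4), v) = 1/(215 + 102) = 1/317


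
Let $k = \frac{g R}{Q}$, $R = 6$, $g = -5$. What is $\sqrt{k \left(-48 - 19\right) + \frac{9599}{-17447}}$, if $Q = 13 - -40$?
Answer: $\frac{\sqrt{31957064820593}}{924691} \approx 6.1135$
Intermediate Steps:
$Q = 53$ ($Q = 13 + 40 = 53$)
$k = - \frac{30}{53}$ ($k = \frac{\left(-5\right) 6}{53} = \left(-30\right) \frac{1}{53} = - \frac{30}{53} \approx -0.56604$)
$\sqrt{k \left(-48 - 19\right) + \frac{9599}{-17447}} = \sqrt{- \frac{30 \left(-48 - 19\right)}{53} + \frac{9599}{-17447}} = \sqrt{\left(- \frac{30}{53}\right) \left(-67\right) + 9599 \left(- \frac{1}{17447}\right)} = \sqrt{\frac{2010}{53} - \frac{9599}{17447}} = \sqrt{\frac{34559723}{924691}} = \frac{\sqrt{31957064820593}}{924691}$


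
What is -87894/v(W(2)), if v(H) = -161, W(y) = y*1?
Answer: 87894/161 ≈ 545.93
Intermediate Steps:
W(y) = y
-87894/v(W(2)) = -87894/(-161) = -87894*(-1/161) = 87894/161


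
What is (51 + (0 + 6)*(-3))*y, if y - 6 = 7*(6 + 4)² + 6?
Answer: 23496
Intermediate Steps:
y = 712 (y = 6 + (7*(6 + 4)² + 6) = 6 + (7*10² + 6) = 6 + (7*100 + 6) = 6 + (700 + 6) = 6 + 706 = 712)
(51 + (0 + 6)*(-3))*y = (51 + (0 + 6)*(-3))*712 = (51 + 6*(-3))*712 = (51 - 18)*712 = 33*712 = 23496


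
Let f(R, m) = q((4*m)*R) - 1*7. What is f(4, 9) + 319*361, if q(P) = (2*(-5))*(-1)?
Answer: 115162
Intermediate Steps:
q(P) = 10 (q(P) = -10*(-1) = 10)
f(R, m) = 3 (f(R, m) = 10 - 1*7 = 10 - 7 = 3)
f(4, 9) + 319*361 = 3 + 319*361 = 3 + 115159 = 115162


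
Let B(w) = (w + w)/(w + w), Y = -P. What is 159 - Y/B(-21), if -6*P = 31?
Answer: 923/6 ≈ 153.83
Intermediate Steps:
P = -31/6 (P = -⅙*31 = -31/6 ≈ -5.1667)
Y = 31/6 (Y = -1*(-31/6) = 31/6 ≈ 5.1667)
B(w) = 1 (B(w) = (2*w)/((2*w)) = (2*w)*(1/(2*w)) = 1)
159 - Y/B(-21) = 159 - 31/(6*1) = 159 - 31/6 = 923/6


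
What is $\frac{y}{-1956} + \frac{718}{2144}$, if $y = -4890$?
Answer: $\frac{3039}{1072} \approx 2.8349$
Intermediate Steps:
$\frac{y}{-1956} + \frac{718}{2144} = - \frac{4890}{-1956} + \frac{718}{2144} = \left(-4890\right) \left(- \frac{1}{1956}\right) + 718 \cdot \frac{1}{2144} = \frac{5}{2} + \frac{359}{1072} = \frac{3039}{1072}$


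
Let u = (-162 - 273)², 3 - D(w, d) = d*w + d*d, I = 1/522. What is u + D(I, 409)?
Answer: 11455925/522 ≈ 21946.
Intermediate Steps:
I = 1/522 ≈ 0.0019157
D(w, d) = 3 - d² - d*w (D(w, d) = 3 - (d*w + d*d) = 3 - (d*w + d²) = 3 - (d² + d*w) = 3 + (-d² - d*w) = 3 - d² - d*w)
u = 189225 (u = (-435)² = 189225)
u + D(I, 409) = 189225 + (3 - 1*409² - 1*409*1/522) = 189225 + (3 - 1*167281 - 409/522) = 189225 + (3 - 167281 - 409/522) = 189225 - 87319525/522 = 11455925/522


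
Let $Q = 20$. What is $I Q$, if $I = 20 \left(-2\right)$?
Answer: $-800$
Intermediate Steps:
$I = -40$
$I Q = \left(-40\right) 20 = -800$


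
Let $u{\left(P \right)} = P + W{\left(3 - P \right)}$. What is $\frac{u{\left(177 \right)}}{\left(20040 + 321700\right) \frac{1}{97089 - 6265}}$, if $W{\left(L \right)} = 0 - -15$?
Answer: $\frac{4359552}{85435} \approx 51.028$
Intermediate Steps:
$W{\left(L \right)} = 15$ ($W{\left(L \right)} = 0 + 15 = 15$)
$u{\left(P \right)} = 15 + P$ ($u{\left(P \right)} = P + 15 = 15 + P$)
$\frac{u{\left(177 \right)}}{\left(20040 + 321700\right) \frac{1}{97089 - 6265}} = \frac{15 + 177}{\left(20040 + 321700\right) \frac{1}{97089 - 6265}} = \frac{192}{341740 \cdot \frac{1}{90824}} = \frac{192}{\frac{85435}{22706}} = 192 \cdot \frac{22706}{85435} = \frac{4359552}{85435}$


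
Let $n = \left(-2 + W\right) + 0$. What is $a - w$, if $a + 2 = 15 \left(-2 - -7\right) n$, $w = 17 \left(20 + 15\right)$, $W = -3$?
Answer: $-972$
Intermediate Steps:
$w = 595$ ($w = 17 \cdot 35 = 595$)
$n = -5$ ($n = \left(-2 - 3\right) + 0 = -5 + 0 = -5$)
$a = -377$ ($a = -2 + 15 \left(-2 - -7\right) \left(-5\right) = -2 + 15 \left(-2 + 7\right) \left(-5\right) = -2 + 15 \cdot 5 \left(-5\right) = -2 + 75 \left(-5\right) = -2 - 375 = -377$)
$a - w = -377 - 595 = -972$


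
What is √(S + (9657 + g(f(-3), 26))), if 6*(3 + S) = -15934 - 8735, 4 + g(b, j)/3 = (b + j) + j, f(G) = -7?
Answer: 3*√2518/2 ≈ 75.270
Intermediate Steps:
g(b, j) = -12 + 3*b + 6*j (g(b, j) = -12 + 3*((b + j) + j) = -12 + 3*(b + 2*j) = -12 + (3*b + 6*j) = -12 + 3*b + 6*j)
S = -8229/2 (S = -3 + (-15934 - 8735)/6 = -3 + (⅙)*(-24669) = -3 - 8223/2 = -8229/2 ≈ -4114.5)
√(S + (9657 + g(f(-3), 26))) = √(-8229/2 + (9657 + (-12 + 3*(-7) + 6*26))) = √(-8229/2 + (9657 + (-12 - 21 + 156))) = √(-8229/2 + (9657 + 123)) = √(-8229/2 + 9780) = √(11331/2) = 3*√2518/2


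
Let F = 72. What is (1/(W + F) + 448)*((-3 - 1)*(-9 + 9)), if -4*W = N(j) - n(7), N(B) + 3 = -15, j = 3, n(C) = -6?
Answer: 0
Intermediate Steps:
N(B) = -18 (N(B) = -3 - 15 = -18)
W = 3 (W = -(-18 - 1*(-6))/4 = -(-18 + 6)/4 = -¼*(-12) = 3)
(1/(W + F) + 448)*((-3 - 1)*(-9 + 9)) = (1/(3 + 72) + 448)*((-3 - 1)*(-9 + 9)) = (1/75 + 448)*(-4*0) = (1/75 + 448)*0 = (33601/75)*0 = 0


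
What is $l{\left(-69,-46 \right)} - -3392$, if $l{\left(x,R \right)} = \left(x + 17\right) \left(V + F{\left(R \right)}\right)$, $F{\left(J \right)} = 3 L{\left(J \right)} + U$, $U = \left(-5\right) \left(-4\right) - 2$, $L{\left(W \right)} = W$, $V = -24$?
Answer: $10880$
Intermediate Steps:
$U = 18$ ($U = 20 - 2 = 18$)
$F{\left(J \right)} = 18 + 3 J$ ($F{\left(J \right)} = 3 J + 18 = 18 + 3 J$)
$l{\left(x,R \right)} = \left(-6 + 3 R\right) \left(17 + x\right)$ ($l{\left(x,R \right)} = \left(x + 17\right) \left(-24 + \left(18 + 3 R\right)\right) = \left(17 + x\right) \left(-6 + 3 R\right) = \left(-6 + 3 R\right) \left(17 + x\right)$)
$l{\left(-69,-46 \right)} - -3392 = \left(-102 - -414 + 51 \left(-46\right) + 3 \left(-46\right) \left(-69\right)\right) - -3392 = \left(-102 + 414 - 2346 + 9522\right) + 3392 = 7488 + 3392 = 10880$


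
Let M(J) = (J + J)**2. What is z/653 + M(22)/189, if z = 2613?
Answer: 1758065/123417 ≈ 14.245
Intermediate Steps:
M(J) = 4*J**2 (M(J) = (2*J)**2 = 4*J**2)
z/653 + M(22)/189 = 2613/653 + (4*22**2)/189 = 2613*(1/653) + (4*484)*(1/189) = 2613/653 + 1936*(1/189) = 2613/653 + 1936/189 = 1758065/123417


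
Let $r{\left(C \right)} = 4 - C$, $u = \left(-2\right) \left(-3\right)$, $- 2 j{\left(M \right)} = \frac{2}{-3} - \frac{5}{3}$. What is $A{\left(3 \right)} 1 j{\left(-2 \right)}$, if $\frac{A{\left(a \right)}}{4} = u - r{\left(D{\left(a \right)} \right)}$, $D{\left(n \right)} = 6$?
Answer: $\frac{112}{3} \approx 37.333$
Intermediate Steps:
$j{\left(M \right)} = \frac{7}{6}$ ($j{\left(M \right)} = - \frac{\frac{2}{-3} - \frac{5}{3}}{2} = - \frac{2 \left(- \frac{1}{3}\right) - \frac{5}{3}}{2} = - \frac{- \frac{2}{3} - \frac{5}{3}}{2} = \left(- \frac{1}{2}\right) \left(- \frac{7}{3}\right) = \frac{7}{6}$)
$u = 6$
$A{\left(a \right)} = 32$ ($A{\left(a \right)} = 4 \left(6 - \left(4 - 6\right)\right) = 4 \left(6 - -2\right) = 4 \left(6 + 2\right) = 4 \cdot 8 = 32$)
$A{\left(3 \right)} 1 j{\left(-2 \right)} = 32 \cdot 1 \cdot \frac{7}{6} = 32 \cdot \frac{7}{6} = \frac{112}{3}$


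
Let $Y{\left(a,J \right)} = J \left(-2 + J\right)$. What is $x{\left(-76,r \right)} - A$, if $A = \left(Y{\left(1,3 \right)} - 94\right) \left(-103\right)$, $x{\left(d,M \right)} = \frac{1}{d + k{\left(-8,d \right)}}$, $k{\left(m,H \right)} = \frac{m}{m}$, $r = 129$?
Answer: $- \frac{702976}{75} \approx -9373.0$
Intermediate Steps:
$k{\left(m,H \right)} = 1$
$x{\left(d,M \right)} = \frac{1}{1 + d}$ ($x{\left(d,M \right)} = \frac{1}{d + 1} = \frac{1}{1 + d}$)
$A = 9373$ ($A = \left(3 \left(-2 + 3\right) - 94\right) \left(-103\right) = \left(3 \cdot 1 - 94\right) \left(-103\right) = \left(3 - 94\right) \left(-103\right) = \left(-91\right) \left(-103\right) = 9373$)
$x{\left(-76,r \right)} - A = \frac{1}{1 - 76} - 9373 = \frac{1}{-75} - 9373 = - \frac{1}{75} - 9373 = - \frac{702976}{75}$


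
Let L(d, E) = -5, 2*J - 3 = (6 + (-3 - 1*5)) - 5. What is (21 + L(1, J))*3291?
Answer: 52656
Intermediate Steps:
J = -2 (J = 3/2 + ((6 + (-3 - 1*5)) - 5)/2 = 3/2 + ((6 + (-3 - 5)) - 5)/2 = 3/2 + ((6 - 8) - 5)/2 = 3/2 + (-2 - 5)/2 = 3/2 + (1/2)*(-7) = 3/2 - 7/2 = -2)
(21 + L(1, J))*3291 = (21 - 5)*3291 = 16*3291 = 52656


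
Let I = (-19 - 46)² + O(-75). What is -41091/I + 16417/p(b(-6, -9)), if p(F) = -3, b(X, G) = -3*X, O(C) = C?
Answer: -68253823/12450 ≈ -5482.2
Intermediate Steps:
I = 4150 (I = (-19 - 46)² - 75 = (-65)² - 75 = 4225 - 75 = 4150)
-41091/I + 16417/p(b(-6, -9)) = -41091/4150 + 16417/(-3) = -41091*1/4150 + 16417*(-⅓) = -41091/4150 - 16417/3 = -68253823/12450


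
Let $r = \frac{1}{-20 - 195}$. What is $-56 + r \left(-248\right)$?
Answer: $- \frac{11792}{215} \approx -54.846$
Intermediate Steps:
$r = - \frac{1}{215}$ ($r = \frac{1}{-215} = - \frac{1}{215} \approx -0.0046512$)
$-56 + r \left(-248\right) = -56 - - \frac{248}{215} = -56 + \frac{248}{215} = - \frac{11792}{215}$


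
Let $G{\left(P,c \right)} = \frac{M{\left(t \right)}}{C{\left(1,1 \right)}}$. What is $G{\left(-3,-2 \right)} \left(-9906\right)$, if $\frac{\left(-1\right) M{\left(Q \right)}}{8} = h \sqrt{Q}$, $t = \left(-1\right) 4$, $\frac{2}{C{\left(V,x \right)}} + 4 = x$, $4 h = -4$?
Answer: $237744 i \approx 2.3774 \cdot 10^{5} i$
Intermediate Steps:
$h = -1$ ($h = \frac{1}{4} \left(-4\right) = -1$)
$C{\left(V,x \right)} = \frac{2}{-4 + x}$
$t = -4$
$M{\left(Q \right)} = 8 \sqrt{Q}$ ($M{\left(Q \right)} = - 8 \left(- \sqrt{Q}\right) = 8 \sqrt{Q}$)
$G{\left(P,c \right)} = - 24 i$ ($G{\left(P,c \right)} = \frac{8 \sqrt{-4}}{2 \frac{1}{-4 + 1}} = \frac{8 \cdot 2 i}{2 \frac{1}{-3}} = \frac{16 i}{2 \left(- \frac{1}{3}\right)} = \frac{16 i}{- \frac{2}{3}} = 16 i \left(- \frac{3}{2}\right) = - 24 i$)
$G{\left(-3,-2 \right)} \left(-9906\right) = - 24 i \left(-9906\right) = 237744 i$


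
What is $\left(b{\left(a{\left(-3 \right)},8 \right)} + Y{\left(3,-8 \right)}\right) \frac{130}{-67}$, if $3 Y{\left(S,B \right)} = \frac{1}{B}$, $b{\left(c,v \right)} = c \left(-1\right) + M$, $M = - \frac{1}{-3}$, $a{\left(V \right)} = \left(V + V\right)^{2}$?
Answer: $\frac{55705}{804} \approx 69.285$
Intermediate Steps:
$a{\left(V \right)} = 4 V^{2}$ ($a{\left(V \right)} = \left(2 V\right)^{2} = 4 V^{2}$)
$M = \frac{1}{3}$ ($M = \left(-1\right) \left(- \frac{1}{3}\right) = \frac{1}{3} \approx 0.33333$)
$b{\left(c,v \right)} = \frac{1}{3} - c$ ($b{\left(c,v \right)} = c \left(-1\right) + \frac{1}{3} = - c + \frac{1}{3} = \frac{1}{3} - c$)
$Y{\left(S,B \right)} = \frac{1}{3 B}$
$\left(b{\left(a{\left(-3 \right)},8 \right)} + Y{\left(3,-8 \right)}\right) \frac{130}{-67} = \left(\left(\frac{1}{3} - 4 \left(-3\right)^{2}\right) + \frac{1}{3 \left(-8\right)}\right) \frac{130}{-67} = \left(\left(\frac{1}{3} - 4 \cdot 9\right) + \frac{1}{3} \left(- \frac{1}{8}\right)\right) 130 \left(- \frac{1}{67}\right) = \left(\left(\frac{1}{3} - 36\right) - \frac{1}{24}\right) \left(- \frac{130}{67}\right) = \left(- \frac{107}{3} - \frac{1}{24}\right) \left(- \frac{130}{67}\right) = \left(- \frac{857}{24}\right) \left(- \frac{130}{67}\right) = \frac{55705}{804}$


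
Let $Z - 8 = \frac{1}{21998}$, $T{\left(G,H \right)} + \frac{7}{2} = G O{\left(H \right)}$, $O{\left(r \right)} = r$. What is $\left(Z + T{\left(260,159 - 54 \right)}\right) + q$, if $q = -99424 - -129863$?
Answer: $\frac{635120757}{10999} \approx 57744.0$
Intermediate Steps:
$T{\left(G,H \right)} = - \frac{7}{2} + G H$
$Z = \frac{175985}{21998}$ ($Z = 8 + \frac{1}{21998} = \frac{175985}{21998} \approx 8.0$)
$q = 30439$ ($q = -99424 + 129863 = 30439$)
$\left(Z + T{\left(260,159 - 54 \right)}\right) + q = \left(\frac{175985}{21998} - \left(\frac{7}{2} - 260 \left(159 - 54\right)\right)\right) + 30439 = \left(\frac{175985}{21998} + \left(- \frac{7}{2} + 260 \cdot 105\right)\right) + 30439 = \left(\frac{175985}{21998} + \left(- \frac{7}{2} + 27300\right)\right) + 30439 = \left(\frac{175985}{21998} + \frac{54593}{2}\right) + 30439 = \frac{300322196}{10999} + 30439 = \frac{635120757}{10999}$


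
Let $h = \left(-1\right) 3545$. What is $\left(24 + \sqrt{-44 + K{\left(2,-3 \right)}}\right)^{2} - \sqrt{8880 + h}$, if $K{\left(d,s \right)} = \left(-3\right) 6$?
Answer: $\left(24 + i \sqrt{62}\right)^{2} - \sqrt{5335} \approx 440.96 + 377.95 i$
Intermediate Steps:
$h = -3545$
$K{\left(d,s \right)} = -18$
$\left(24 + \sqrt{-44 + K{\left(2,-3 \right)}}\right)^{2} - \sqrt{8880 + h} = \left(24 + \sqrt{-44 - 18}\right)^{2} - \sqrt{8880 - 3545} = \left(24 + \sqrt{-62}\right)^{2} - \sqrt{5335} = \left(24 + i \sqrt{62}\right)^{2} - \sqrt{5335}$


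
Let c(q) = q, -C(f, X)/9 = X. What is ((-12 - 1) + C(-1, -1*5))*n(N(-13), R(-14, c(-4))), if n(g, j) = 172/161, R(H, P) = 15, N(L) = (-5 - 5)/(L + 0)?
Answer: 5504/161 ≈ 34.186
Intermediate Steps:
C(f, X) = -9*X
N(L) = -10/L
n(g, j) = 172/161 (n(g, j) = 172*(1/161) = 172/161)
((-12 - 1) + C(-1, -1*5))*n(N(-13), R(-14, c(-4))) = ((-12 - 1) - (-9)*5)*(172/161) = (-13 - 9*(-5))*(172/161) = (-13 + 45)*(172/161) = 32*(172/161) = 5504/161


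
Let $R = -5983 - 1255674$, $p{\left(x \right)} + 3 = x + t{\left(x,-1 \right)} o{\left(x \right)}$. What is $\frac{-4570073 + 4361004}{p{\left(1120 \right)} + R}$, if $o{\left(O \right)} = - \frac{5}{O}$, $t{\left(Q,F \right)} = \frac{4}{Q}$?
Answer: $\frac{13112807680}{79061068801} \approx 0.16586$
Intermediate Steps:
$p{\left(x \right)} = -3 + x - \frac{20}{x^{2}}$ ($p{\left(x \right)} = -3 + \left(x + \frac{4}{x} \left(- \frac{5}{x}\right)\right) = -3 + \left(x - \frac{20}{x^{2}}\right) = -3 + x - \frac{20}{x^{2}}$)
$R = -1261657$
$\frac{-4570073 + 4361004}{p{\left(1120 \right)} + R} = \frac{-4570073 + 4361004}{\left(-3 + 1120 - \frac{20}{1254400}\right) - 1261657} = - \frac{209069}{\left(-3 + 1120 - \frac{1}{62720}\right) - 1261657} = - \frac{209069}{\frac{70058239}{62720} - 1261657} = - \frac{209069}{- \frac{79061068801}{62720}} = \left(-209069\right) \left(- \frac{62720}{79061068801}\right) = \frac{13112807680}{79061068801}$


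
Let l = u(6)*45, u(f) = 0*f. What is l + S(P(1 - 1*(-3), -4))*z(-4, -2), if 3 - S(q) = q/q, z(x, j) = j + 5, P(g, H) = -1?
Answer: 6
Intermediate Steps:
z(x, j) = 5 + j
S(q) = 2 (S(q) = 3 - q/q = 3 - 1*1 = 3 - 1 = 2)
u(f) = 0
l = 0 (l = 0*45 = 0)
l + S(P(1 - 1*(-3), -4))*z(-4, -2) = 0 + 2*(5 - 2) = 0 + 2*3 = 0 + 6 = 6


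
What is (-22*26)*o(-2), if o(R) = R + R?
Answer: 2288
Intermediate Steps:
o(R) = 2*R
(-22*26)*o(-2) = (-22*26)*(2*(-2)) = -572*(-4) = 2288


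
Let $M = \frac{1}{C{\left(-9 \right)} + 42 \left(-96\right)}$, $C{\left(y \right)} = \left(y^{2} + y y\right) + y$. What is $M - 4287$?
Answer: $- \frac{16629274}{3879} \approx -4287.0$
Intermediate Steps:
$C{\left(y \right)} = y + 2 y^{2}$ ($C{\left(y \right)} = \left(y^{2} + y^{2}\right) + y = 2 y^{2} + y = y + 2 y^{2}$)
$M = - \frac{1}{3879}$ ($M = \frac{1}{- 9 \left(1 + 2 \left(-9\right)\right) + 42 \left(-96\right)} = \frac{1}{- 9 \left(1 - 18\right) - 4032} = \frac{1}{\left(-9\right) \left(-17\right) - 4032} = \frac{1}{153 - 4032} = \frac{1}{-3879} = - \frac{1}{3879} \approx -0.0002578$)
$M - 4287 = - \frac{1}{3879} - 4287 = - \frac{16629274}{3879}$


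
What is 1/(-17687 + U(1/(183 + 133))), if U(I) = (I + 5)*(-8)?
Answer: -79/1400435 ≈ -5.6411e-5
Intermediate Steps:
U(I) = -40 - 8*I (U(I) = (5 + I)*(-8) = -40 - 8*I)
1/(-17687 + U(1/(183 + 133))) = 1/(-17687 + (-40 - 8/(183 + 133))) = 1/(-17687 + (-40 - 8/316)) = 1/(-17687 + (-40 - 8*1/316)) = 1/(-17687 + (-40 - 2/79)) = 1/(-17687 - 3162/79) = 1/(-1400435/79) = -79/1400435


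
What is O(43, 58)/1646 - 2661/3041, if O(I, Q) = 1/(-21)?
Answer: -91983167/105115206 ≈ -0.87507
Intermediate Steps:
O(I, Q) = -1/21
O(43, 58)/1646 - 2661/3041 = -1/21/1646 - 2661/3041 = -1/21*1/1646 - 2661*1/3041 = -1/34566 - 2661/3041 = -91983167/105115206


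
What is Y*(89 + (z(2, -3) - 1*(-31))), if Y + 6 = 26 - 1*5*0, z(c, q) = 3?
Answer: 2460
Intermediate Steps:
Y = 20 (Y = -6 + (26 - 1*5*0) = -6 + (26 - 5*0) = -6 + (26 + 0) = -6 + 26 = 20)
Y*(89 + (z(2, -3) - 1*(-31))) = 20*(89 + (3 - 1*(-31))) = 20*(89 + (3 + 31)) = 20*(89 + 34) = 20*123 = 2460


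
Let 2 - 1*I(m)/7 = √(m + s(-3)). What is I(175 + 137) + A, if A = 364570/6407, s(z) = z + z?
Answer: 454268/6407 - 21*√34 ≈ -51.548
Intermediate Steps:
s(z) = 2*z
A = 364570/6407 (A = 364570*(1/6407) = 364570/6407 ≈ 56.902)
I(m) = 14 - 7*√(-6 + m) (I(m) = 14 - 7*√(m + 2*(-3)) = 14 - 7*√(m - 6) = 14 - 7*√(-6 + m))
I(175 + 137) + A = (14 - 7*√(-6 + (175 + 137))) + 364570/6407 = (14 - 7*√(-6 + 312)) + 364570/6407 = (14 - 21*√34) + 364570/6407 = 454268/6407 - 21*√34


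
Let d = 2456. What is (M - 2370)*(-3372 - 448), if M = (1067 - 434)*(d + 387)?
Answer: -6865491180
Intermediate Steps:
M = 1799619 (M = (1067 - 434)*(2456 + 387) = 633*2843 = 1799619)
(M - 2370)*(-3372 - 448) = (1799619 - 2370)*(-3372 - 448) = 1797249*(-3820) = -6865491180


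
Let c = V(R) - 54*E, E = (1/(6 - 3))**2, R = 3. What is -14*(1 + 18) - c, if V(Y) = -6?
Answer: -254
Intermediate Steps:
E = 1/9 (E = (1/3)**2 = 1/9 ≈ 0.11111)
c = -12 (c = -6 - 54*1/9 = -6 - 6 = -12)
-14*(1 + 18) - c = -14*(1 + 18) - 1*(-12) = -14*19 + 12 = -266 + 12 = -254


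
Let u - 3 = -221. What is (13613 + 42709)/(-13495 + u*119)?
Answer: -56322/39437 ≈ -1.4282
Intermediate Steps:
u = -218 (u = 3 - 221 = -218)
(13613 + 42709)/(-13495 + u*119) = (13613 + 42709)/(-13495 - 218*119) = 56322/(-13495 - 25942) = 56322/(-39437) = 56322*(-1/39437) = -56322/39437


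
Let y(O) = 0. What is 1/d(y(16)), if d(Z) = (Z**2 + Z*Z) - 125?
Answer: -1/125 ≈ -0.0080000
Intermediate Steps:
d(Z) = -125 + 2*Z**2 (d(Z) = (Z**2 + Z**2) - 125 = 2*Z**2 - 125 = -125 + 2*Z**2)
1/d(y(16)) = 1/(-125 + 2*0**2) = 1/(-125 + 2*0) = 1/(-125 + 0) = 1/(-125) = -1/125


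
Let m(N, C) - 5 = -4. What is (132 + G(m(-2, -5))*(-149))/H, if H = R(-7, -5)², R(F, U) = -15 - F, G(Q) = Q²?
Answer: -17/64 ≈ -0.26563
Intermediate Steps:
m(N, C) = 1 (m(N, C) = 5 - 4 = 1)
H = 64 (H = (-15 - 1*(-7))² = (-15 + 7)² = (-8)² = 64)
(132 + G(m(-2, -5))*(-149))/H = (132 + 1²*(-149))/64 = (132 + 1*(-149))*(1/64) = (132 - 149)*(1/64) = -17*1/64 = -17/64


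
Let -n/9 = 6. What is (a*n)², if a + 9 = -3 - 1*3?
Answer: 656100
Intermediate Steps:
n = -54 (n = -9*6 = -54)
a = -15 (a = -9 + (-3 - 1*3) = -9 + (-3 - 3) = -9 - 6 = -15)
(a*n)² = (-15*(-54))² = 810² = 656100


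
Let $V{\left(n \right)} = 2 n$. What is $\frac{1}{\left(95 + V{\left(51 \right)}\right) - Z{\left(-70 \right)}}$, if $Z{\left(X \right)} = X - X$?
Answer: $\frac{1}{197} \approx 0.0050761$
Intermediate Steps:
$Z{\left(X \right)} = 0$
$\frac{1}{\left(95 + V{\left(51 \right)}\right) - Z{\left(-70 \right)}} = \frac{1}{\left(95 + 2 \cdot 51\right) - 0} = \frac{1}{\left(95 + 102\right) + 0} = \frac{1}{197 + 0} = \frac{1}{197}$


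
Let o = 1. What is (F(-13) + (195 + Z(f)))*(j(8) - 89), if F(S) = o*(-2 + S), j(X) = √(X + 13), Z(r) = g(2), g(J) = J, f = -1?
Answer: -16198 + 182*√21 ≈ -15364.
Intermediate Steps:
Z(r) = 2
j(X) = √(13 + X)
F(S) = -2 + S (F(S) = 1*(-2 + S) = -2 + S)
(F(-13) + (195 + Z(f)))*(j(8) - 89) = ((-2 - 13) + (195 + 2))*(√(13 + 8) - 89) = (-15 + 197)*(√21 - 89) = 182*(-89 + √21) = -16198 + 182*√21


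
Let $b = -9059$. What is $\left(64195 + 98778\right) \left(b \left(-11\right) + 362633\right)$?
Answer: $75339484386$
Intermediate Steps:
$\left(64195 + 98778\right) \left(b \left(-11\right) + 362633\right) = \left(64195 + 98778\right) \left(\left(-9059\right) \left(-11\right) + 362633\right) = 162973 \left(99649 + 362633\right) = 162973 \cdot 462282 = 75339484386$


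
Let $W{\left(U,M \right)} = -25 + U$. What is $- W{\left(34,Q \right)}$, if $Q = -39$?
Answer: $-9$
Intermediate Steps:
$- W{\left(34,Q \right)} = - (-25 + 34) = \left(-1\right) 9 = -9$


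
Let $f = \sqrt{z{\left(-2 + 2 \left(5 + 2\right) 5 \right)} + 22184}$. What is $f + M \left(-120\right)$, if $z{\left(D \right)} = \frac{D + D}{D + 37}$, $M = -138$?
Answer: $16560 + \frac{4 \sqrt{15287055}}{105} \approx 16709.0$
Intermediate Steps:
$z{\left(D \right)} = \frac{2 D}{37 + D}$
$f = \frac{4 \sqrt{15287055}}{105}$ ($f = \sqrt{\frac{2 \left(-2 + 2 \left(5 + 2\right) 5\right)}{37 - \left(2 - 2 \left(5 + 2\right) 5\right)} + 22184} = \sqrt{\frac{2 \left(-2 + 2 \cdot 7 \cdot 5\right)}{37 - \left(2 - 2 \cdot 7 \cdot 5\right)} + 22184} = \sqrt{\frac{2 \left(-2 + 2 \cdot 35\right)}{37 + \left(-2 + 2 \cdot 35\right)} + 22184} = \sqrt{\frac{2 \left(-2 + 70\right)}{37 + \left(-2 + 70\right)} + 22184} = \sqrt{2 \cdot 68 \frac{1}{37 + 68} + 22184} = \sqrt{2 \cdot 68 \cdot \frac{1}{105} + 22184} = \sqrt{\frac{136}{105} + 22184} = \sqrt{\frac{2329456}{105}} = \frac{4 \sqrt{15287055}}{105} \approx 148.95$)
$f + M \left(-120\right) = \frac{4 \sqrt{15287055}}{105} - -16560 = \frac{4 \sqrt{15287055}}{105} + 16560 = 16560 + \frac{4 \sqrt{15287055}}{105}$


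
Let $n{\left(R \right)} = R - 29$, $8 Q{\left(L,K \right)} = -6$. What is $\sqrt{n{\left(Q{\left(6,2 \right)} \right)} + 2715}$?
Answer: $\frac{\sqrt{10741}}{2} \approx 51.819$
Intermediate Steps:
$Q{\left(L,K \right)} = - \frac{3}{4}$ ($Q{\left(L,K \right)} = \frac{1}{8} \left(-6\right) = - \frac{3}{4}$)
$n{\left(R \right)} = -29 + R$ ($n{\left(R \right)} = R - 29 = -29 + R$)
$\sqrt{n{\left(Q{\left(6,2 \right)} \right)} + 2715} = \sqrt{\left(-29 - \frac{3}{4}\right) + 2715} = \sqrt{- \frac{119}{4} + 2715} = \sqrt{\frac{10741}{4}} = \frac{\sqrt{10741}}{2}$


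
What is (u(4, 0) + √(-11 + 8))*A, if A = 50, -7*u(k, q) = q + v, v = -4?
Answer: 200/7 + 50*I*√3 ≈ 28.571 + 86.603*I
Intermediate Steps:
u(k, q) = 4/7 - q/7 (u(k, q) = -(q - 4)/7 = -(-4 + q)/7 = 4/7 - q/7)
(u(4, 0) + √(-11 + 8))*A = ((4/7 - ⅐*0) + √(-11 + 8))*50 = ((4/7 + 0) + √(-3))*50 = (4/7 + I*√3)*50 = 200/7 + 50*I*√3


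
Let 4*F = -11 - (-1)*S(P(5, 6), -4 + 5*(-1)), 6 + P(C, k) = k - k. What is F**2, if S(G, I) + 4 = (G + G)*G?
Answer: 3249/16 ≈ 203.06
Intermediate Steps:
P(C, k) = -6 (P(C, k) = -6 + (k - k) = -6 + 0 = -6)
S(G, I) = -4 + 2*G**2 (S(G, I) = -4 + (G + G)*G = -4 + (2*G)*G = -4 + 2*G**2)
F = 57/4 (F = (-11 - (-1)*(-4 + 2*(-6)**2))/4 = (-11 - (-1)*(-4 + 2*36))/4 = (-11 - (-1)*(-4 + 72))/4 = (-11 - (-1)*68)/4 = (-11 - 1*(-68))/4 = (-11 + 68)/4 = (1/4)*57 = 57/4 ≈ 14.250)
F**2 = (57/4)**2 = 3249/16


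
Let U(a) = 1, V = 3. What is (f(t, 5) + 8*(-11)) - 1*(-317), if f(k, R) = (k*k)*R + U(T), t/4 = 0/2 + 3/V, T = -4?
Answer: 310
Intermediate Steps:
t = 4 (t = 4*(0/2 + 3/3) = 4*(0*(½) + 3*(⅓)) = 4*(0 + 1) = 4*1 = 4)
f(k, R) = 1 + R*k² (f(k, R) = (k*k)*R + 1 = k²*R + 1 = R*k² + 1 = 1 + R*k²)
(f(t, 5) + 8*(-11)) - 1*(-317) = ((1 + 5*4²) + 8*(-11)) - 1*(-317) = ((1 + 5*16) - 88) + 317 = ((1 + 80) - 88) + 317 = (81 - 88) + 317 = -7 + 317 = 310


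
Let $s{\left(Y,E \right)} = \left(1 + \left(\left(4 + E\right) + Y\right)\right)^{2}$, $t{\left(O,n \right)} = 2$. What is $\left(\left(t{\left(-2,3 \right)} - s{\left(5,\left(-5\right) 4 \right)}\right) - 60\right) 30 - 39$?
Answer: $-4779$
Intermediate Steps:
$s{\left(Y,E \right)} = \left(5 + E + Y\right)^{2}$ ($s{\left(Y,E \right)} = \left(1 + \left(4 + E + Y\right)\right)^{2} = \left(5 + E + Y\right)^{2}$)
$\left(\left(t{\left(-2,3 \right)} - s{\left(5,\left(-5\right) 4 \right)}\right) - 60\right) 30 - 39 = \left(\left(2 - \left(5 - 20 + 5\right)^{2}\right) - 60\right) 30 - 39 = \left(\left(2 - \left(-10\right)^{2}\right) - 60\right) 30 - 39 = \left(\left(2 - 100\right) - 60\right) 30 - 39 = \left(-98 - 60\right) 30 - 39 = \left(-158\right) 30 - 39 = -4740 - 39 = -4779$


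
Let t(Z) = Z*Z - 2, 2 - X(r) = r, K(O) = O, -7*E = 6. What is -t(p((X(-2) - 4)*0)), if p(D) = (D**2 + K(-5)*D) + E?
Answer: 62/49 ≈ 1.2653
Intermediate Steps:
E = -6/7 (E = -1/7*6 = -6/7 ≈ -0.85714)
X(r) = 2 - r
p(D) = -6/7 + D**2 - 5*D (p(D) = (D**2 - 5*D) - 6/7 = -6/7 + D**2 - 5*D)
t(Z) = -2 + Z**2 (t(Z) = Z**2 - 2 = -2 + Z**2)
-t(p((X(-2) - 4)*0)) = -(-2 + (-6/7 + (((2 - 1*(-2)) - 4)*0)**2 - 5*((2 - 1*(-2)) - 4)*0)**2) = -(-2 + (-6/7 + (((2 + 2) - 4)*0)**2 - 5*((2 + 2) - 4)*0)**2) = -(-2 + (-6/7 + ((4 - 4)*0)**2 - 5*(4 - 4)*0)**2) = -(-2 + (-6/7 + (0*0)**2 - 0*0)**2) = -(-2 + (-6/7 + 0**2 - 5*0)**2) = -(-2 + (-6/7 + 0 + 0)**2) = -(-2 + (-6/7)**2) = -(-2 + 36/49) = -1*(-62/49) = 62/49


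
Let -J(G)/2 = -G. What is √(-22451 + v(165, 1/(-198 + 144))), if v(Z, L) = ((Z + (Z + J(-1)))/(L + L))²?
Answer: √78406285 ≈ 8854.7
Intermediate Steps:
J(G) = 2*G (J(G) = -(-2)*G = 2*G)
v(Z, L) = (-2 + 2*Z)²/(4*L²) (v(Z, L) = ((Z + (Z + 2*(-1)))/(L + L))² = ((Z + (Z - 2))/((2*L)))² = ((Z + (-2 + Z))*(1/(2*L)))² = ((-2 + 2*Z)*(1/(2*L)))² = ((-2 + 2*Z)/(2*L))² = (-2 + 2*Z)²/(4*L²))
√(-22451 + v(165, 1/(-198 + 144))) = √(-22451 + (-1 + 165)²/(1/(-198 + 144))²) = √(-22451 + 164²/(1/(-54))²) = √(-22451 + 26896/(-1/54)²) = √(-22451 + 2916*26896) = √(-22451 + 78428736) = √78406285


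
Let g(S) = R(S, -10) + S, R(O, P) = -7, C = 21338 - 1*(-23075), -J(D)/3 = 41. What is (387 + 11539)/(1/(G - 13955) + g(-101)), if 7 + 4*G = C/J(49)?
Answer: -20605546021/186600741 ≈ -110.43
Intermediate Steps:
J(D) = -123 (J(D) = -3*41 = -123)
C = 44413 (C = 21338 + 23075 = 44413)
G = -22637/246 (G = -7/4 + (44413/(-123))/4 = -7/4 + (44413*(-1/123))/4 = -7/4 + (1/4)*(-44413/123) = -7/4 - 44413/492 = -22637/246 ≈ -92.020)
g(S) = -7 + S
(387 + 11539)/(1/(G - 13955) + g(-101)) = (387 + 11539)/(1/(-22637/246 - 13955) + (-7 - 101)) = 11926/(1/(-3455567/246) - 108) = 11926/(-246/3455567 - 108) = 11926/(-373201482/3455567) = 11926*(-3455567/373201482) = -20605546021/186600741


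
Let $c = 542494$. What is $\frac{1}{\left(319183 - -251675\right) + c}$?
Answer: $\frac{1}{1113352} \approx 8.9819 \cdot 10^{-7}$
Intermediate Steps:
$\frac{1}{\left(319183 - -251675\right) + c} = \frac{1}{\left(319183 - -251675\right) + 542494} = \frac{1}{\left(319183 + 251675\right) + 542494} = \frac{1}{570858 + 542494} = \frac{1}{1113352}$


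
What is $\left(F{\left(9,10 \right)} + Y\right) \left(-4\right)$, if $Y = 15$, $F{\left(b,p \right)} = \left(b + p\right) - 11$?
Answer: $-92$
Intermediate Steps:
$F{\left(b,p \right)} = -11 + b + p$
$\left(F{\left(9,10 \right)} + Y\right) \left(-4\right) = \left(\left(-11 + 9 + 10\right) + 15\right) \left(-4\right) = \left(8 + 15\right) \left(-4\right) = 23 \left(-4\right) = -92$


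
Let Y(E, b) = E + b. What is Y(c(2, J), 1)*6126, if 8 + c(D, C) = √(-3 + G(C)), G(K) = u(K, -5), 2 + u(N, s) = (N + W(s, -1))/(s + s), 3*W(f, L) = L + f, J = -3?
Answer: -42882 + 9189*I*√2 ≈ -42882.0 + 12995.0*I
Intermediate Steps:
W(f, L) = L/3 + f/3 (W(f, L) = (L + f)/3 = L/3 + f/3)
u(N, s) = -2 + (-⅓ + N + s/3)/(2*s) (u(N, s) = -2 + (N + ((⅓)*(-1) + s/3))/(s + s) = -2 + (N + (-⅓ + s/3))/((2*s)) = -2 + (-⅓ + N + s/3)*(1/(2*s)) = -2 + (-⅓ + N + s/3)/(2*s))
G(K) = -9/5 - K/10 (G(K) = (⅙)*(-1 - 11*(-5) + 3*K)/(-5) = (⅙)*(-⅕)*(-1 + 55 + 3*K) = (⅙)*(-⅕)*(54 + 3*K) = -9/5 - K/10)
c(D, C) = -8 + √(-24/5 - C/10) (c(D, C) = -8 + √(-3 + (-9/5 - C/10)) = -8 + √(-24/5 - C/10))
Y(c(2, J), 1)*6126 = ((-8 + √(-480 - 10*(-3))/10) + 1)*6126 = ((-8 + √(-480 + 30)/10) + 1)*6126 = ((-8 + √(-450)/10) + 1)*6126 = ((-8 + (15*I*√2)/10) + 1)*6126 = ((-8 + 3*I*√2/2) + 1)*6126 = (-7 + 3*I*√2/2)*6126 = -42882 + 9189*I*√2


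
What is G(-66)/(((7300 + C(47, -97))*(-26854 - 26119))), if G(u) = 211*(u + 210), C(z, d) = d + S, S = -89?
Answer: -15192/188424961 ≈ -8.0626e-5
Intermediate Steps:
C(z, d) = -89 + d (C(z, d) = d - 89 = -89 + d)
G(u) = 44310 + 211*u (G(u) = 211*(210 + u) = 44310 + 211*u)
G(-66)/(((7300 + C(47, -97))*(-26854 - 26119))) = (44310 + 211*(-66))/(((7300 + (-89 - 97))*(-26854 - 26119))) = (44310 - 13926)/(((7300 - 186)*(-52973))) = 30384/((7114*(-52973))) = 30384/(-376849922) = 30384*(-1/376849922) = -15192/188424961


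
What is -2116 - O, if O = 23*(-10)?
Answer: -1886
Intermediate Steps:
O = -230
-2116 - O = -2116 - 1*(-230) = -2116 + 230 = -1886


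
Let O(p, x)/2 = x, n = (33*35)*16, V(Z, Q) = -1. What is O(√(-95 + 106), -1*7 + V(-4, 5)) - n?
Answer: -18496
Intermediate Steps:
n = 18480 (n = 1155*16 = 18480)
O(p, x) = 2*x
O(√(-95 + 106), -1*7 + V(-4, 5)) - n = 2*(-1*7 - 1) - 1*18480 = 2*(-7 - 1) - 18480 = 2*(-8) - 18480 = -16 - 18480 = -18496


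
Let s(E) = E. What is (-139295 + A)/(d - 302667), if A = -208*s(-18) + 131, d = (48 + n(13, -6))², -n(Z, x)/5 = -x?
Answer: 45140/100781 ≈ 0.44790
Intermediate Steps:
n(Z, x) = 5*x (n(Z, x) = -(-5)*x = 5*x)
d = 324 (d = (48 + 5*(-6))² = (48 - 30)² = 18² = 324)
A = 3875 (A = -208*(-18) + 131 = 3744 + 131 = 3875)
(-139295 + A)/(d - 302667) = (-139295 + 3875)/(324 - 302667) = -135420/(-302343) = -135420*(-1/302343) = 45140/100781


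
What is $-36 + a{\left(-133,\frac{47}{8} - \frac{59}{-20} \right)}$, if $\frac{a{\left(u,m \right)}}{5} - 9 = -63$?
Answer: $-306$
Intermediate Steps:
$a{\left(u,m \right)} = -270$ ($a{\left(u,m \right)} = 45 + 5 \left(-63\right) = 45 - 315 = -270$)
$-36 + a{\left(-133,\frac{47}{8} - \frac{59}{-20} \right)} = -36 - 270 = -306$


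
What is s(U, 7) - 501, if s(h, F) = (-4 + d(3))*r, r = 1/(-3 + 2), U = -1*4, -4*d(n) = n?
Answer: -1985/4 ≈ -496.25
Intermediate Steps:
d(n) = -n/4
U = -4
r = -1 (r = 1/(-1) = -1)
s(h, F) = 19/4 (s(h, F) = (-4 - ¼*3)*(-1) = (-4 - ¾)*(-1) = -19/4*(-1) = 19/4)
s(U, 7) - 501 = 19/4 - 501 = -1985/4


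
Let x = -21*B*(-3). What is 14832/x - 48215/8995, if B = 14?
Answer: 144267/12593 ≈ 11.456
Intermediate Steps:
x = 882 (x = -21*14*(-3) = -294*(-3) = 882)
14832/x - 48215/8995 = 14832/882 - 48215/8995 = 14832*(1/882) - 48215*1/8995 = 824/49 - 9643/1799 = 144267/12593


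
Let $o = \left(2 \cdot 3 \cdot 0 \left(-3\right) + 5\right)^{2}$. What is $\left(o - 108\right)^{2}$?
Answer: $6889$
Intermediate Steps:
$o = 25$ ($o = \left(6 \cdot 0 \left(-3\right) + 5\right)^{2} = \left(0 \left(-3\right) + 5\right)^{2} = \left(0 + 5\right)^{2} = 5^{2} = 25$)
$\left(o - 108\right)^{2} = \left(25 - 108\right)^{2} = \left(-83\right)^{2} = 6889$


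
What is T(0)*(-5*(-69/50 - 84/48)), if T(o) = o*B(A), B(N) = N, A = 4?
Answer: 0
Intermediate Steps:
T(o) = 4*o (T(o) = o*4 = 4*o)
T(0)*(-5*(-69/50 - 84/48)) = (4*0)*(-5*(-69/50 - 84/48)) = 0*(-5*(-69*1/50 - 84*1/48)) = 0*(-5*(-69/50 - 7/4)) = 0*(-5*(-313/100)) = 0*(313/20) = 0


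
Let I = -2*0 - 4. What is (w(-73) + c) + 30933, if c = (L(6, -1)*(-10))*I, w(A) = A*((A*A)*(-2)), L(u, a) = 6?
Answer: 809207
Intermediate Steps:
I = -4 (I = 0 - 4 = -4)
w(A) = -2*A³ (w(A) = A*(A²*(-2)) = A*(-2*A²) = -2*A³)
c = 240 (c = (6*(-10))*(-4) = -60*(-4) = 240)
(w(-73) + c) + 30933 = (-2*(-73)³ + 240) + 30933 = (-2*(-389017) + 240) + 30933 = (778034 + 240) + 30933 = 778274 + 30933 = 809207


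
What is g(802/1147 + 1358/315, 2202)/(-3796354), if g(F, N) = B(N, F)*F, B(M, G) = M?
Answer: -94909136/32658135285 ≈ -0.0029061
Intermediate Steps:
g(F, N) = F*N (g(F, N) = N*F = F*N)
g(802/1147 + 1358/315, 2202)/(-3796354) = ((802/1147 + 1358/315)*2202)/(-3796354) = ((802*(1/1147) + 1358*(1/315))*2202)*(-1/3796354) = ((802/1147 + 194/45)*2202)*(-1/3796354) = ((258608/51615)*2202)*(-1/3796354) = (189818272/17205)*(-1/3796354) = -94909136/32658135285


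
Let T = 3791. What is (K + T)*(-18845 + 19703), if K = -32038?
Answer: -24235926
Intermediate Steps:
(K + T)*(-18845 + 19703) = (-32038 + 3791)*(-18845 + 19703) = -28247*858 = -24235926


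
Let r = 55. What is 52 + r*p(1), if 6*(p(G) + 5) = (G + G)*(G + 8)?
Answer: -58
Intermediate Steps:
p(G) = -5 + G*(8 + G)/3 (p(G) = -5 + ((G + G)*(G + 8))/6 = -5 + ((2*G)*(8 + G))/6 = -5 + (2*G*(8 + G))/6 = -5 + G*(8 + G)/3)
52 + r*p(1) = 52 + 55*(-5 + (⅓)*1² + (8/3)*1) = 52 + 55*(-5 + (⅓)*1 + 8/3) = 52 + 55*(-5 + ⅓ + 8/3) = 52 + 55*(-2) = 52 - 110 = -58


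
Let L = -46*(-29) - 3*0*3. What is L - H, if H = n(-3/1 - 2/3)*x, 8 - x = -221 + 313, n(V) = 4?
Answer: 1670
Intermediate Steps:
x = -84 (x = 8 - (-221 + 313) = 8 - 1*92 = 8 - 92 = -84)
H = -336 (H = 4*(-84) = -336)
L = 1334 (L = 1334 + 0*3 = 1334 + 0 = 1334)
L - H = 1334 - 1*(-336) = 1334 + 336 = 1670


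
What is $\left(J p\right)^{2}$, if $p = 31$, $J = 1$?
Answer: $961$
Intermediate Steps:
$\left(J p\right)^{2} = \left(1 \cdot 31\right)^{2} = 31^{2} = 961$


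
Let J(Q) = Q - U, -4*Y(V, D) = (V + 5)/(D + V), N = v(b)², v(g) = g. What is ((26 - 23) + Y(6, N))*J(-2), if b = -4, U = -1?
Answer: -23/8 ≈ -2.8750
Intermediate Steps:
N = 16 (N = (-4)² = 16)
Y(V, D) = -(5 + V)/(4*(D + V)) (Y(V, D) = -(V + 5)/(4*(D + V)) = -(5 + V)/(4*(D + V)))
J(Q) = 1 + Q (J(Q) = Q - 1*(-1) = Q + 1 = 1 + Q)
((26 - 23) + Y(6, N))*J(-2) = ((26 - 23) + (-5 - 1*6)/(4*(16 + 6)))*(1 - 2) = (3 + (¼)*(-5 - 6)/22)*(-1) = (3 + (¼)*(1/22)*(-11))*(-1) = (3 - ⅛)*(-1) = (23/8)*(-1) = -23/8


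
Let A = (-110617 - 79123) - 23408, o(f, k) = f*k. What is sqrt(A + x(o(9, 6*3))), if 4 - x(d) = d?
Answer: I*sqrt(213306) ≈ 461.85*I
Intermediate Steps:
x(d) = 4 - d
A = -213148 (A = -189740 - 23408 = -213148)
sqrt(A + x(o(9, 6*3))) = sqrt(-213148 + (4 - 9*6*3)) = sqrt(-213148 + (4 - 9*18)) = sqrt(-213148 + (4 - 1*162)) = sqrt(-213148 + (4 - 162)) = sqrt(-213148 - 158) = sqrt(-213306) = I*sqrt(213306)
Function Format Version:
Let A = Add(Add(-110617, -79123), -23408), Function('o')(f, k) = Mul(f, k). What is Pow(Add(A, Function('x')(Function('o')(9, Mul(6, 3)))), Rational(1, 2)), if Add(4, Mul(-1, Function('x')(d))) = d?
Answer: Mul(I, Pow(213306, Rational(1, 2))) ≈ Mul(461.85, I)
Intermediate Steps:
Function('x')(d) = Add(4, Mul(-1, d))
A = -213148 (A = Add(-189740, -23408) = -213148)
Pow(Add(A, Function('x')(Function('o')(9, Mul(6, 3)))), Rational(1, 2)) = Pow(Add(-213148, Add(4, Mul(-1, Mul(9, Mul(6, 3))))), Rational(1, 2)) = Pow(Add(-213148, Add(4, Mul(-1, Mul(9, 18)))), Rational(1, 2)) = Pow(Add(-213148, Add(4, Mul(-1, 162))), Rational(1, 2)) = Pow(Add(-213148, Add(4, -162)), Rational(1, 2)) = Pow(Add(-213148, -158), Rational(1, 2)) = Pow(-213306, Rational(1, 2)) = Mul(I, Pow(213306, Rational(1, 2)))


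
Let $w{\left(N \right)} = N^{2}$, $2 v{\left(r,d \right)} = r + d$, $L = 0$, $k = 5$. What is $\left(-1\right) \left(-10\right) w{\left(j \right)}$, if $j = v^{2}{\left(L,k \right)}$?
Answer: $\frac{3125}{8} \approx 390.63$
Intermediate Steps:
$v{\left(r,d \right)} = \frac{d}{2} + \frac{r}{2}$ ($v{\left(r,d \right)} = \frac{r + d}{2} = \frac{d + r}{2} = \frac{d}{2} + \frac{r}{2}$)
$j = \frac{25}{4}$ ($j = \left(\frac{1}{2} \cdot 5 + \frac{1}{2} \cdot 0\right)^{2} = \left(\frac{5}{2} + 0\right)^{2} = \left(\frac{5}{2}\right)^{2} = \frac{25}{4} \approx 6.25$)
$\left(-1\right) \left(-10\right) w{\left(j \right)} = \left(-1\right) \left(-10\right) \left(\frac{25}{4}\right)^{2} = 10 \cdot \frac{625}{16} = \frac{3125}{8}$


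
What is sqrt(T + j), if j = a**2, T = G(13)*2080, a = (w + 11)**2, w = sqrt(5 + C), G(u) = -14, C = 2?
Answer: 2*sqrt(-2337 + 1408*sqrt(7)) ≈ 74.518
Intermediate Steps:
w = sqrt(7) (w = sqrt(5 + 2) = sqrt(7) ≈ 2.6458)
a = (11 + sqrt(7))**2 (a = (sqrt(7) + 11)**2 = (11 + sqrt(7))**2 ≈ 186.21)
T = -29120 (T = -14*2080 = -29120)
j = (11 + sqrt(7))**4 (j = ((11 + sqrt(7))**2)**2 = (11 + sqrt(7))**4 ≈ 34673.)
sqrt(T + j) = sqrt(-29120 + (11 + sqrt(7))**4)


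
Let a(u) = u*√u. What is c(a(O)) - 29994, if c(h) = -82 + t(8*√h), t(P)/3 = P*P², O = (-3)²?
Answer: -30076 + 124416*√3 ≈ 1.8542e+5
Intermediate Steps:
O = 9
t(P) = 3*P³ (t(P) = 3*(P*P²) = 3*P³)
a(u) = u^(3/2)
c(h) = -82 + 1536*h^(3/2) (c(h) = -82 + 3*(8*√h)³ = -82 + 3*(512*h^(3/2)) = -82 + 1536*h^(3/2))
c(a(O)) - 29994 = (-82 + 1536*(9^(3/2))^(3/2)) - 29994 = (-82 + 1536*27^(3/2)) - 29994 = (-82 + 1536*(81*√3)) - 29994 = (-82 + 124416*√3) - 29994 = -30076 + 124416*√3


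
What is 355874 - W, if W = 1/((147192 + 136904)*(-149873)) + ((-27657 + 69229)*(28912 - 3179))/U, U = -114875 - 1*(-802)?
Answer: 1774042175931194755097/4857036675457984 ≈ 3.6525e+5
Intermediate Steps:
U = -114073 (U = -114875 + 802 = -114073)
W = -45549106089260157081/4857036675457984 (W = 1/((147192 + 136904)*(-149873)) + ((-27657 + 69229)*(28912 - 3179))/(-114073) = -1/149873/284096 + (41572*25733)*(-1/114073) = (1/284096)*(-1/149873) + 1069772276*(-1/114073) = -1/42578319808 - 1069772276/114073 = -45549106089260157081/4857036675457984 ≈ -9378.0)
355874 - W = 355874 - 1*(-45549106089260157081/4857036675457984) = 355874 + 45549106089260157081/4857036675457984 = 1774042175931194755097/4857036675457984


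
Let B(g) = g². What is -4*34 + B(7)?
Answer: -87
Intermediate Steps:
-4*34 + B(7) = -4*34 + 7² = -136 + 49 = -87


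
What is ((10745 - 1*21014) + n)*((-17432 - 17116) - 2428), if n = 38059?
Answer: -1027563040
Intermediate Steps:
((10745 - 1*21014) + n)*((-17432 - 17116) - 2428) = ((10745 - 1*21014) + 38059)*((-17432 - 17116) - 2428) = ((10745 - 21014) + 38059)*(-34548 - 2428) = (-10269 + 38059)*(-36976) = 27790*(-36976) = -1027563040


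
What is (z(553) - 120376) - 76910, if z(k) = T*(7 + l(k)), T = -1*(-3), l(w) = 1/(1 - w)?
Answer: -36296761/184 ≈ -1.9727e+5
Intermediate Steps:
T = 3
z(k) = 21 - 3/(-1 + k) (z(k) = 3*(7 - 1/(-1 + k)) = 21 - 3/(-1 + k))
(z(553) - 120376) - 76910 = (3*(-8 + 7*553)/(-1 + 553) - 120376) - 76910 = (3*(-8 + 3871)/552 - 120376) - 76910 = (3*(1/552)*3863 - 120376) - 76910 = (3863/184 - 120376) - 76910 = -22145321/184 - 76910 = -36296761/184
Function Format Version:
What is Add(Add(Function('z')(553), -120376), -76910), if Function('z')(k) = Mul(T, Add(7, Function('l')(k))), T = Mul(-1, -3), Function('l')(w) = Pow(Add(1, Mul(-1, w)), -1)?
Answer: Rational(-36296761, 184) ≈ -1.9727e+5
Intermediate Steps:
T = 3
Function('z')(k) = Add(21, Mul(-3, Pow(Add(-1, k), -1))) (Function('z')(k) = Mul(3, Add(7, Mul(-1, Pow(Add(-1, k), -1)))) = Add(21, Mul(-3, Pow(Add(-1, k), -1))))
Add(Add(Function('z')(553), -120376), -76910) = Add(Add(Mul(3, Pow(Add(-1, 553), -1), Add(-8, Mul(7, 553))), -120376), -76910) = Add(Add(Mul(3, Pow(552, -1), Add(-8, 3871)), -120376), -76910) = Add(Add(Mul(3, Rational(1, 552), 3863), -120376), -76910) = Add(Add(Rational(3863, 184), -120376), -76910) = Add(Rational(-22145321, 184), -76910) = Rational(-36296761, 184)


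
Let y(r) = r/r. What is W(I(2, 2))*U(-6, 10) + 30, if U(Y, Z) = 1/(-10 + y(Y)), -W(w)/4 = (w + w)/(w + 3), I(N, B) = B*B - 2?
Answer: 1366/45 ≈ 30.356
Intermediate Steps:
I(N, B) = -2 + B² (I(N, B) = B² - 2 = -2 + B²)
y(r) = 1
W(w) = -8*w/(3 + w) (W(w) = -4*(w + w)/(w + 3) = -4*2*w/(3 + w) = -8*w/(3 + w))
U(Y, Z) = -⅑ (U(Y, Z) = 1/(-10 + 1) = 1/(-9) = -⅑)
W(I(2, 2))*U(-6, 10) + 30 = -8*(-2 + 2²)/(3 + (-2 + 2²))*(-⅑) + 30 = -8*(-2 + 4)/(3 + (-2 + 4))*(-⅑) + 30 = -8*2/(3 + 2)*(-⅑) + 30 = -8*2/5*(-⅑) + 30 = -8*2*⅕*(-⅑) + 30 = -16/5*(-⅑) + 30 = 16/45 + 30 = 1366/45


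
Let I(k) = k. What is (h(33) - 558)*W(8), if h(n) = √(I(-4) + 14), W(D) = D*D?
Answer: -35712 + 64*√10 ≈ -35510.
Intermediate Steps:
W(D) = D²
h(n) = √10 (h(n) = √(-4 + 14) = √10)
(h(33) - 558)*W(8) = (√10 - 558)*8² = (-558 + √10)*64 = -35712 + 64*√10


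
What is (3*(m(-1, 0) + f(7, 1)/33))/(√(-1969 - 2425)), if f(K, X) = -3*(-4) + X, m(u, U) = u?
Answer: 10*I*√26/1859 ≈ 0.027429*I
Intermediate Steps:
f(K, X) = 12 + X
(3*(m(-1, 0) + f(7, 1)/33))/(√(-1969 - 2425)) = (3*(-1 + (12 + 1)/33))/(√(-1969 - 2425)) = (3*(-1 + 13*(1/33)))/(√(-4394)) = (3*(-1 + 13/33))/((13*I*√26)) = (3*(-20/33))*(-I*√26/338) = -(-10)*I*√26/1859 = 10*I*√26/1859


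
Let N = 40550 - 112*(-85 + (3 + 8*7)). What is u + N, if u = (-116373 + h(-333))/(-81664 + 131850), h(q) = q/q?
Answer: 1090533780/25093 ≈ 43460.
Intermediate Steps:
h(q) = 1
u = -58186/25093 (u = (-116373 + 1)/(-81664 + 131850) = -116372/50186 = -116372*1/50186 = -58186/25093 ≈ -2.3188)
N = 43462 (N = 40550 - 112*(-85 + (3 + 56)) = 40550 - 112*(-85 + 59) = 40550 - 112*(-26) = 40550 + 2912 = 43462)
u + N = -58186/25093 + 43462 = 1090533780/25093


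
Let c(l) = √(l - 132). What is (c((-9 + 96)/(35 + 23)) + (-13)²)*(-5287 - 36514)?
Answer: -7064369 - 125403*I*√58/2 ≈ -7.0644e+6 - 4.7752e+5*I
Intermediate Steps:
c(l) = √(-132 + l)
(c((-9 + 96)/(35 + 23)) + (-13)²)*(-5287 - 36514) = (√(-132 + (-9 + 96)/(35 + 23)) + (-13)²)*(-5287 - 36514) = (√(-132 + 87/58) + 169)*(-41801) = (√(-132 + 87*(1/58)) + 169)*(-41801) = (√(-132 + 3/2) + 169)*(-41801) = (√(-261/2) + 169)*(-41801) = (3*I*√58/2 + 169)*(-41801) = (169 + 3*I*√58/2)*(-41801) = -7064369 - 125403*I*√58/2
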